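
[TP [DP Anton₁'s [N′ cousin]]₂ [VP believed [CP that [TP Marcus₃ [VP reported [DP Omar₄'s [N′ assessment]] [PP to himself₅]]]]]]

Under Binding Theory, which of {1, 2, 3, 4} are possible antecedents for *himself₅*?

{3}

*himself* is an anaphor, so Principle A applies: it must be bound in its binding domain.
Binding domain of *himself₅*: the embedded TP, whose subject is Marcus₃.
*Anton₁* does not c-command the anaphor → cannot bind it.
*[Anton₁'s cousin]₂* c-commands the anaphor but is outside its binding domain → cannot satisfy Principle A.
*Marcus₃* c-commands the anaphor within its binding domain → licit binder.
*Omar₄* does not c-command the anaphor → cannot bind it.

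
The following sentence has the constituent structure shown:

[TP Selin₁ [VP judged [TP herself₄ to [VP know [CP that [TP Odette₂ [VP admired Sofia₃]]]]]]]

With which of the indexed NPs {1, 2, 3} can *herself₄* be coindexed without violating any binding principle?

*herself* is an anaphor, so Principle A applies: it must be bound in its binding domain.
Binding domain of *herself₄*: the matrix TP, whose subject is Selin₁.
*Selin₁* c-commands the anaphor within its binding domain → licit binder.
*Odette₂* does not c-command the anaphor → cannot bind it.
*Sofia₃* does not c-command the anaphor → cannot bind it.

{1}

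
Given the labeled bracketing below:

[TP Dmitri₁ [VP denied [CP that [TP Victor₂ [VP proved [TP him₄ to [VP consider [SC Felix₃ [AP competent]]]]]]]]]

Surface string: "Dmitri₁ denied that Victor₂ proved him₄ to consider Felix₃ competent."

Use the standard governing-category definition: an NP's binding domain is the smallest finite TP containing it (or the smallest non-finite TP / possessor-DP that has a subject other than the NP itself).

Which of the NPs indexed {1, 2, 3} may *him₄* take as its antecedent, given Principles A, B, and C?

{1}

*him* is a pronoun, so Principle B applies: it must be free in its binding domain.
Binding domain of *him₄*: the embedded TP, whose subject is Victor₂.
*Dmitri₁* c-commands the pronoun but from outside its binding domain, and is not c-commanded by it → coindexation permitted.
*Victor₂* c-commands the pronoun within its binding domain → coindexation would violate Principle B.
*Felix₃*: the pronoun c-commands this R-expression → coindexation would violate Principle C on *Felix₃*.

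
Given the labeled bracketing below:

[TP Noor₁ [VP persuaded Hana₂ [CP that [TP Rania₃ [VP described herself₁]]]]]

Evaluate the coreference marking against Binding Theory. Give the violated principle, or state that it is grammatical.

The two coindexed NPs are *Noor₁* and *herself₁*.
*herself₁* is an anaphor. Principle A requires it to be bound within its binding domain — the embedded TP, whose subject is Rania₃.
Within that domain it is c-commanded by *Rania₃*, which does not share its index.
*Noor₁* does c-command the anaphor, but from outside its binding domain.
The anaphor is unbound in its domain → Principle A violation.

Principle A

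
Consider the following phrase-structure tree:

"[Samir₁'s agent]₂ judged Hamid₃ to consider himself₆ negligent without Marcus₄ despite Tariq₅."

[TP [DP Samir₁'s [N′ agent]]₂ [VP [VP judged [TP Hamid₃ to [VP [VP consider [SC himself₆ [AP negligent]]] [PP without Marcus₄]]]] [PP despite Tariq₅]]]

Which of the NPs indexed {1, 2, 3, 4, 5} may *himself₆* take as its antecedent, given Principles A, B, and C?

{3}

*himself* is an anaphor, so Principle A applies: it must be bound in its binding domain.
Binding domain of *himself₆*: the embedded TP, whose subject is Hamid₃.
*Samir₁* does not c-command the anaphor → cannot bind it.
*[Samir₁'s agent]₂* c-commands the anaphor but is outside its binding domain → cannot satisfy Principle A.
*Hamid₃* c-commands the anaphor within its binding domain → licit binder.
*Marcus₄* does not c-command the anaphor → cannot bind it.
*Tariq₅* does not c-command the anaphor → cannot bind it.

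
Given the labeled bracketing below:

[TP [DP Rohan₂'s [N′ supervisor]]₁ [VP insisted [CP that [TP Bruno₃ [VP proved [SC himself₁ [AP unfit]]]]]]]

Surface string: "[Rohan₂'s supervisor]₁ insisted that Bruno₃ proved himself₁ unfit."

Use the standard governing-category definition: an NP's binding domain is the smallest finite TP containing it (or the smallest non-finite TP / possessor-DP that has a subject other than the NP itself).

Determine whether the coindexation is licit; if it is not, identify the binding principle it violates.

Principle A

The two coindexed NPs are *[Rohan₂'s supervisor]₁* and *himself₁*.
*himself₁* is an anaphor. Principle A requires it to be bound within its binding domain — the embedded TP, whose subject is Bruno₃.
Within that domain it is c-commanded by *Bruno₃*, which does not share its index.
*[Rohan₂'s supervisor]₁* does c-command the anaphor, but from outside its binding domain.
The anaphor is unbound in its domain → Principle A violation.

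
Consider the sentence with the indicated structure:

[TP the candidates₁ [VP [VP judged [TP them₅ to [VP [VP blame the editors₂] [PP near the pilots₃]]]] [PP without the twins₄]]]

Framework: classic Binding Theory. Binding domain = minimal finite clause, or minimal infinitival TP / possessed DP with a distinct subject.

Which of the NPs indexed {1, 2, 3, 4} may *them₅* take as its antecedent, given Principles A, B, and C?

*them* is a pronoun, so Principle B applies: it must be free in its binding domain.
Binding domain of *them₅*: the matrix TP, whose subject is the candidates₁.
*the candidates₁* c-commands the pronoun within its binding domain → coindexation would violate Principle B.
*the editors₂*: the pronoun c-commands this R-expression → coindexation would violate Principle C on *the editors₂*.
*the pilots₃*: the pronoun c-commands this R-expression → coindexation would violate Principle C on *the pilots₃*.
*the twins₄* and the pronoun do not c-command one another → neither Principle B nor Principle C is at stake; coindexation permitted.

{4}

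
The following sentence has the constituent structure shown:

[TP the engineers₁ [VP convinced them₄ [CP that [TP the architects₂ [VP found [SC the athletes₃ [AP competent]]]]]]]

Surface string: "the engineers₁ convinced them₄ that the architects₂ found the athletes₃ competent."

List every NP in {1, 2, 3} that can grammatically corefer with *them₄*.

none

*them* is a pronoun, so Principle B applies: it must be free in its binding domain.
Binding domain of *them₄*: the matrix TP, whose subject is the engineers₁.
*the engineers₁* c-commands the pronoun within its binding domain → coindexation would violate Principle B.
*the architects₂*: the pronoun c-commands this R-expression → coindexation would violate Principle C on *the architects₂*.
*the athletes₃*: the pronoun c-commands this R-expression → coindexation would violate Principle C on *the athletes₃*.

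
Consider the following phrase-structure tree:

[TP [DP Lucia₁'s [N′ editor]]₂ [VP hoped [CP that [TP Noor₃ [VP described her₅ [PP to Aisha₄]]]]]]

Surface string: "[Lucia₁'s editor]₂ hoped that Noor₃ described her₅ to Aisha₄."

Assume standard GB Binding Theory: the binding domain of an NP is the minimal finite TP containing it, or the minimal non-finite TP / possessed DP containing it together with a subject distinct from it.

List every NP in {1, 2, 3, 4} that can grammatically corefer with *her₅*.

*her* is a pronoun, so Principle B applies: it must be free in its binding domain.
Binding domain of *her₅*: the embedded TP, whose subject is Noor₃.
*Lucia₁* and the pronoun do not c-command one another → neither Principle B nor Principle C is at stake; coindexation permitted.
*[Lucia₁'s editor]₂* c-commands the pronoun but from outside its binding domain, and is not c-commanded by it → coindexation permitted.
*Noor₃* c-commands the pronoun within its binding domain → coindexation would violate Principle B.
*Aisha₄*: the pronoun c-commands this R-expression → coindexation would violate Principle C on *Aisha₄*.

{1, 2}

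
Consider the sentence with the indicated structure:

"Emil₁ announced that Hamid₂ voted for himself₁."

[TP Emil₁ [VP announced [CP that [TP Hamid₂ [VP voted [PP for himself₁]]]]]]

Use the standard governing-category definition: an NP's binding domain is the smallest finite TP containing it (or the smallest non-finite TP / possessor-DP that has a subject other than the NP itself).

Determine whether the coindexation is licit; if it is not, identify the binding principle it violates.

Principle A

The two coindexed NPs are *Emil₁* and *himself₁*.
*himself₁* is an anaphor. Principle A requires it to be bound within its binding domain — the embedded TP, whose subject is Hamid₂.
Within that domain it is c-commanded by *Hamid₂*, which does not share its index.
*Emil₁* does c-command the anaphor, but from outside its binding domain.
The anaphor is unbound in its domain → Principle A violation.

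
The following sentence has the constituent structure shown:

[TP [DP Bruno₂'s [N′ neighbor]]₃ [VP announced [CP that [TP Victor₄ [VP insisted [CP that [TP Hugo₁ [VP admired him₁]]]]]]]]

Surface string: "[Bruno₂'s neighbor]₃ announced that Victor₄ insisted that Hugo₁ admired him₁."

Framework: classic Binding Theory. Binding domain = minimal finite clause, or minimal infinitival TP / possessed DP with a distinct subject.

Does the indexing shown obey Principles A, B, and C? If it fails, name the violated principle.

Principle B

The two coindexed NPs are *Hugo₁* and *him₁*.
*him₁* is a pronoun. Its binding domain is the embedded TP, whose subject is Hugo₁.
*Hugo₁* c-commands it within that domain and carries the same index.
The pronoun is locally bound → Principle B violation.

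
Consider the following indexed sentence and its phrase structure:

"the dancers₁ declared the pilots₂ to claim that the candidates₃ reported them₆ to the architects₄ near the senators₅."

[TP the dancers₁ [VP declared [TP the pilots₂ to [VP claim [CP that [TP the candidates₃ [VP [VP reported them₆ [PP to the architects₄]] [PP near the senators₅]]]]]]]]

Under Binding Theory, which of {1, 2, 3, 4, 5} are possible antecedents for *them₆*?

{1, 2, 5}

*them* is a pronoun, so Principle B applies: it must be free in its binding domain.
Binding domain of *them₆*: the embedded TP, whose subject is the candidates₃.
*the dancers₁* c-commands the pronoun but from outside its binding domain, and is not c-commanded by it → coindexation permitted.
*the pilots₂* c-commands the pronoun but from outside its binding domain, and is not c-commanded by it → coindexation permitted.
*the candidates₃* c-commands the pronoun within its binding domain → coindexation would violate Principle B.
*the architects₄*: the pronoun c-commands this R-expression → coindexation would violate Principle C on *the architects₄*.
*the senators₅* and the pronoun do not c-command one another → neither Principle B nor Principle C is at stake; coindexation permitted.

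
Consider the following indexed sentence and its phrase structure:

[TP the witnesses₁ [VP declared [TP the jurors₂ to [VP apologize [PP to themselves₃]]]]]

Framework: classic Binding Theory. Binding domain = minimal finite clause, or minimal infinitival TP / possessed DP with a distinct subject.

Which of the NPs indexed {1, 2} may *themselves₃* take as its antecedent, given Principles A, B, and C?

{2}

*themselves* is an anaphor, so Principle A applies: it must be bound in its binding domain.
Binding domain of *themselves₃*: the embedded TP, whose subject is the jurors₂.
*the witnesses₁* c-commands the anaphor but is outside its binding domain → cannot satisfy Principle A.
*the jurors₂* c-commands the anaphor within its binding domain → licit binder.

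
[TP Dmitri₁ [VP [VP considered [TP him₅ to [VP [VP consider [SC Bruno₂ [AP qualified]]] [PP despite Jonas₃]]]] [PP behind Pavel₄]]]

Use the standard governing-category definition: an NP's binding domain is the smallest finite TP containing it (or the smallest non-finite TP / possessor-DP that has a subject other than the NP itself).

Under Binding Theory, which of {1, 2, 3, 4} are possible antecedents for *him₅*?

{4}

*him* is a pronoun, so Principle B applies: it must be free in its binding domain.
Binding domain of *him₅*: the matrix TP, whose subject is Dmitri₁.
*Dmitri₁* c-commands the pronoun within its binding domain → coindexation would violate Principle B.
*Bruno₂*: the pronoun c-commands this R-expression → coindexation would violate Principle C on *Bruno₂*.
*Jonas₃*: the pronoun c-commands this R-expression → coindexation would violate Principle C on *Jonas₃*.
*Pavel₄* and the pronoun do not c-command one another → neither Principle B nor Principle C is at stake; coindexation permitted.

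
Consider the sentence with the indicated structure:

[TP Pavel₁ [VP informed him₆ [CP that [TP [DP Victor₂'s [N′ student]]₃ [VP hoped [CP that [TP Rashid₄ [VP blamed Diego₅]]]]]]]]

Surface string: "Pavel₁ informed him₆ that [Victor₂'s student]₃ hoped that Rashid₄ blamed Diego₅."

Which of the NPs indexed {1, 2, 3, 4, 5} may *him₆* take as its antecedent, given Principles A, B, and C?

*him* is a pronoun, so Principle B applies: it must be free in its binding domain.
Binding domain of *him₆*: the matrix TP, whose subject is Pavel₁.
*Pavel₁* c-commands the pronoun within its binding domain → coindexation would violate Principle B.
*Victor₂*: the pronoun c-commands this R-expression → coindexation would violate Principle C on *Victor₂*.
*[Victor₂'s student]₃*: the pronoun c-commands this R-expression → coindexation would violate Principle C on *[Victor₂'s student]₃*.
*Rashid₄*: the pronoun c-commands this R-expression → coindexation would violate Principle C on *Rashid₄*.
*Diego₅*: the pronoun c-commands this R-expression → coindexation would violate Principle C on *Diego₅*.

none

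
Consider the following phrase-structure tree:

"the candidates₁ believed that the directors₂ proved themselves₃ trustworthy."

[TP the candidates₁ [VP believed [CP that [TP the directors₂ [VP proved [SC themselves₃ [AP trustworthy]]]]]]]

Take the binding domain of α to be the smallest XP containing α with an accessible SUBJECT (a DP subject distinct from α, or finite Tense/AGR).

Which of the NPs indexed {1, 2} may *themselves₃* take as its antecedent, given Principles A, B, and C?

*themselves* is an anaphor, so Principle A applies: it must be bound in its binding domain.
Binding domain of *themselves₃*: the embedded TP, whose subject is the directors₂.
*the candidates₁* c-commands the anaphor but is outside its binding domain → cannot satisfy Principle A.
*the directors₂* c-commands the anaphor within its binding domain → licit binder.

{2}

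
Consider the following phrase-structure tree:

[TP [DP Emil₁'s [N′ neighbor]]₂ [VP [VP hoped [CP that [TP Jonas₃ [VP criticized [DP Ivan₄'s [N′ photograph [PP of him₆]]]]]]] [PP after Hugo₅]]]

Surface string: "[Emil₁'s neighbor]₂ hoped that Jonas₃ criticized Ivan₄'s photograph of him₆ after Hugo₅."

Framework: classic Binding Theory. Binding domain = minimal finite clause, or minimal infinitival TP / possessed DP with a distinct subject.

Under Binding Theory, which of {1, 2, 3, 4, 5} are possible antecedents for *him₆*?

*him* is a pronoun, so Principle B applies: it must be free in its binding domain.
Binding domain of *him₆*: the possessed DP, whose subject is Ivan₄.
*Emil₁* and the pronoun do not c-command one another → neither Principle B nor Principle C is at stake; coindexation permitted.
*[Emil₁'s neighbor]₂* c-commands the pronoun but from outside its binding domain, and is not c-commanded by it → coindexation permitted.
*Jonas₃* c-commands the pronoun but from outside its binding domain, and is not c-commanded by it → coindexation permitted.
*Ivan₄* c-commands the pronoun within its binding domain → coindexation would violate Principle B.
*Hugo₅* and the pronoun do not c-command one another → neither Principle B nor Principle C is at stake; coindexation permitted.

{1, 2, 3, 5}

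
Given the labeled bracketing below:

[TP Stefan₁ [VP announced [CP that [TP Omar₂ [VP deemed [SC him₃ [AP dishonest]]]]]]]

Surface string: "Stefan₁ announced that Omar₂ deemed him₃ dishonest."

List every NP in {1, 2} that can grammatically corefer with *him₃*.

{1}

*him* is a pronoun, so Principle B applies: it must be free in its binding domain.
Binding domain of *him₃*: the embedded TP, whose subject is Omar₂.
*Stefan₁* c-commands the pronoun but from outside its binding domain, and is not c-commanded by it → coindexation permitted.
*Omar₂* c-commands the pronoun within its binding domain → coindexation would violate Principle B.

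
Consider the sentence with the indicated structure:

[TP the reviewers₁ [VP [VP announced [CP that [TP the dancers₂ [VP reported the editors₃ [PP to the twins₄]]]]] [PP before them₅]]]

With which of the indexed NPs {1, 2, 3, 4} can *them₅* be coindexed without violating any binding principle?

{2, 3, 4}

*them* is a pronoun, so Principle B applies: it must be free in its binding domain.
Binding domain of *them₅*: the matrix TP, whose subject is the reviewers₁.
*the reviewers₁* c-commands the pronoun within its binding domain → coindexation would violate Principle B.
*the dancers₂* and the pronoun do not c-command one another → neither Principle B nor Principle C is at stake; coindexation permitted.
*the editors₃* and the pronoun do not c-command one another → neither Principle B nor Principle C is at stake; coindexation permitted.
*the twins₄* and the pronoun do not c-command one another → neither Principle B nor Principle C is at stake; coindexation permitted.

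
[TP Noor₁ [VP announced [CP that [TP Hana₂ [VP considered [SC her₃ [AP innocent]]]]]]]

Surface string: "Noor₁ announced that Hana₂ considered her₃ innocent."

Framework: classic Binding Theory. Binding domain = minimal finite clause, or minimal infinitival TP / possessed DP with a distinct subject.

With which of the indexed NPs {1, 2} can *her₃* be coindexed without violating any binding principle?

{1}

*her* is a pronoun, so Principle B applies: it must be free in its binding domain.
Binding domain of *her₃*: the embedded TP, whose subject is Hana₂.
*Noor₁* c-commands the pronoun but from outside its binding domain, and is not c-commanded by it → coindexation permitted.
*Hana₂* c-commands the pronoun within its binding domain → coindexation would violate Principle B.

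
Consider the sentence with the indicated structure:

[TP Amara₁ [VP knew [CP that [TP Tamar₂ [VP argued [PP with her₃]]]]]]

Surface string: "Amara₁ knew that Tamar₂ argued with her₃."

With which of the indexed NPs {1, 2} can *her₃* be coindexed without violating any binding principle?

{1}

*her* is a pronoun, so Principle B applies: it must be free in its binding domain.
Binding domain of *her₃*: the embedded TP, whose subject is Tamar₂.
*Amara₁* c-commands the pronoun but from outside its binding domain, and is not c-commanded by it → coindexation permitted.
*Tamar₂* c-commands the pronoun within its binding domain → coindexation would violate Principle B.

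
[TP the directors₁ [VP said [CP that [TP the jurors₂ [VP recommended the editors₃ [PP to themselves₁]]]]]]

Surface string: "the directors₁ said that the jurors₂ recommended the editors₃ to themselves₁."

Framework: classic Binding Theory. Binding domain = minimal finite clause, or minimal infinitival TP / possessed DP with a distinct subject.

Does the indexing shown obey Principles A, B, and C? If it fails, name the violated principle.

The two coindexed NPs are *the directors₁* and *themselves₁*.
*themselves₁* is an anaphor. Principle A requires it to be bound within its binding domain — the embedded TP, whose subject is the jurors₂.
Within that domain it is c-commanded by *the jurors₂*, *the editors₃*, none of which share its index.
*the directors₁* does c-command the anaphor, but from outside its binding domain.
The anaphor is unbound in its domain → Principle A violation.

Principle A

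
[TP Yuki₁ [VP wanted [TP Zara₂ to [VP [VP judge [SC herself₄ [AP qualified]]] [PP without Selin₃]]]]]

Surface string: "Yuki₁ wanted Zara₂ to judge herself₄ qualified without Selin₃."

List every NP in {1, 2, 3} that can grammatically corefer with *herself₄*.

{2}

*herself* is an anaphor, so Principle A applies: it must be bound in its binding domain.
Binding domain of *herself₄*: the embedded TP, whose subject is Zara₂.
*Yuki₁* c-commands the anaphor but is outside its binding domain → cannot satisfy Principle A.
*Zara₂* c-commands the anaphor within its binding domain → licit binder.
*Selin₃* does not c-command the anaphor → cannot bind it.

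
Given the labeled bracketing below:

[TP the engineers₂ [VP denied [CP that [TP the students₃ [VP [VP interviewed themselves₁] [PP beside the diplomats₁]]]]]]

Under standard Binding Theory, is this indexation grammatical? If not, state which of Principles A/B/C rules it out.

The two coindexed NPs are *the diplomats₁* and *themselves₁*.
*themselves₁* is an anaphor. Principle A requires it to be bound within its binding domain — the embedded TP, whose subject is the students₃.
Within that domain it is c-commanded by *the students₃*, which does not share its index.
*the diplomats₁* does not c-command the anaphor at all.
The anaphor is unbound in its domain → Principle A violation.

Principle A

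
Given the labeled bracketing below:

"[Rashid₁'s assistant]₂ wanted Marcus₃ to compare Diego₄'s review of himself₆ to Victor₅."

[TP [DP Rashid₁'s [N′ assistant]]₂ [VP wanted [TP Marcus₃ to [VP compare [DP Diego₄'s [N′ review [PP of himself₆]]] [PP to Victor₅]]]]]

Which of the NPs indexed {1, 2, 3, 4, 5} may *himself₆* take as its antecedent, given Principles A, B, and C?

*himself* is an anaphor, so Principle A applies: it must be bound in its binding domain.
Binding domain of *himself₆*: the possessed DP, whose subject is Diego₄.
*Rashid₁* does not c-command the anaphor → cannot bind it.
*[Rashid₁'s assistant]₂* c-commands the anaphor but is outside its binding domain → cannot satisfy Principle A.
*Marcus₃* c-commands the anaphor but is outside its binding domain → cannot satisfy Principle A.
*Diego₄* c-commands the anaphor within its binding domain → licit binder.
*Victor₅* does not c-command the anaphor → cannot bind it.

{4}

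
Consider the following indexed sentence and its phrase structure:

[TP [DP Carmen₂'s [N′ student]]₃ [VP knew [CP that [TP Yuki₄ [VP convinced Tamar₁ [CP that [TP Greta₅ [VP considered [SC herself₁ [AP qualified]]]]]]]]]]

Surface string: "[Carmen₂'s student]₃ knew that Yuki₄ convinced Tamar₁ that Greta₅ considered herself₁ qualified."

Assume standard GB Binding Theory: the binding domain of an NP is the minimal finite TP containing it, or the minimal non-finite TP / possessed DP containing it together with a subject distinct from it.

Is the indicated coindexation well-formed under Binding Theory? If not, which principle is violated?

Principle A

The two coindexed NPs are *Tamar₁* and *herself₁*.
*herself₁* is an anaphor. Principle A requires it to be bound within its binding domain — the embedded TP, whose subject is Greta₅.
Within that domain it is c-commanded by *Greta₅*, which does not share its index.
*Tamar₁* does c-command the anaphor, but from outside its binding domain.
The anaphor is unbound in its domain → Principle A violation.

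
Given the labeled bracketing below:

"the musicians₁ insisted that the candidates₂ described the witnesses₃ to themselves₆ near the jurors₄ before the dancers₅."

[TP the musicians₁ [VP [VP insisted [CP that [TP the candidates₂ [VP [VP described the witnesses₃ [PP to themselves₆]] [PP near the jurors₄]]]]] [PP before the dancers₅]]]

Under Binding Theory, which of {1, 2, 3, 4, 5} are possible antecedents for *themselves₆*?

*themselves* is an anaphor, so Principle A applies: it must be bound in its binding domain.
Binding domain of *themselves₆*: the embedded TP, whose subject is the candidates₂.
*the musicians₁* c-commands the anaphor but is outside its binding domain → cannot satisfy Principle A.
*the candidates₂* c-commands the anaphor within its binding domain → licit binder.
*the witnesses₃* c-commands the anaphor within its binding domain → licit binder.
*the jurors₄* does not c-command the anaphor → cannot bind it.
*the dancers₅* does not c-command the anaphor → cannot bind it.

{2, 3}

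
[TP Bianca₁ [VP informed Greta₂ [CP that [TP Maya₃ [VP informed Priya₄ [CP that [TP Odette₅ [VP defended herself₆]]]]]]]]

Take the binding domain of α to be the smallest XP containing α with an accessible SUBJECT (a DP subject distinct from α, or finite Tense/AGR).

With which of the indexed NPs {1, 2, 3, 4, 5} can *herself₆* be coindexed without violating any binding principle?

*herself* is an anaphor, so Principle A applies: it must be bound in its binding domain.
Binding domain of *herself₆*: the embedded TP, whose subject is Odette₅.
*Bianca₁* c-commands the anaphor but is outside its binding domain → cannot satisfy Principle A.
*Greta₂* c-commands the anaphor but is outside its binding domain → cannot satisfy Principle A.
*Maya₃* c-commands the anaphor but is outside its binding domain → cannot satisfy Principle A.
*Priya₄* c-commands the anaphor but is outside its binding domain → cannot satisfy Principle A.
*Odette₅* c-commands the anaphor within its binding domain → licit binder.

{5}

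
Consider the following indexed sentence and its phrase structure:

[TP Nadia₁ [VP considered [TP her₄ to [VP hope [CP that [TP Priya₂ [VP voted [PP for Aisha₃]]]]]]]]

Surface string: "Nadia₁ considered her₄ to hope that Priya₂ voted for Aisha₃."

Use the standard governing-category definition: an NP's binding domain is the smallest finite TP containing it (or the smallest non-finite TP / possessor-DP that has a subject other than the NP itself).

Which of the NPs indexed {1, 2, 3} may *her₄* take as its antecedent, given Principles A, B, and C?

none

*her* is a pronoun, so Principle B applies: it must be free in its binding domain.
Binding domain of *her₄*: the matrix TP, whose subject is Nadia₁.
*Nadia₁* c-commands the pronoun within its binding domain → coindexation would violate Principle B.
*Priya₂*: the pronoun c-commands this R-expression → coindexation would violate Principle C on *Priya₂*.
*Aisha₃*: the pronoun c-commands this R-expression → coindexation would violate Principle C on *Aisha₃*.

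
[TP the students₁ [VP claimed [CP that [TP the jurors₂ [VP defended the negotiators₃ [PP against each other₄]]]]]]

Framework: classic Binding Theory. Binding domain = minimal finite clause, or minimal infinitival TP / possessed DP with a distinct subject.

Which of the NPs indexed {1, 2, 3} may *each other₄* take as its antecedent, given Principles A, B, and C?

*each other* is an anaphor, so Principle A applies: it must be bound in its binding domain.
Binding domain of *each other₄*: the embedded TP, whose subject is the jurors₂.
*the students₁* c-commands the anaphor but is outside its binding domain → cannot satisfy Principle A.
*the jurors₂* c-commands the anaphor within its binding domain → licit binder.
*the negotiators₃* c-commands the anaphor within its binding domain → licit binder.

{2, 3}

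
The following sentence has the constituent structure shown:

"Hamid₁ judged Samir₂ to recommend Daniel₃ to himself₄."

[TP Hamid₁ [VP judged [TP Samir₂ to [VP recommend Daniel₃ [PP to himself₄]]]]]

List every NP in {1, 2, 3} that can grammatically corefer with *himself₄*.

{2, 3}

*himself* is an anaphor, so Principle A applies: it must be bound in its binding domain.
Binding domain of *himself₄*: the embedded TP, whose subject is Samir₂.
*Hamid₁* c-commands the anaphor but is outside its binding domain → cannot satisfy Principle A.
*Samir₂* c-commands the anaphor within its binding domain → licit binder.
*Daniel₃* c-commands the anaphor within its binding domain → licit binder.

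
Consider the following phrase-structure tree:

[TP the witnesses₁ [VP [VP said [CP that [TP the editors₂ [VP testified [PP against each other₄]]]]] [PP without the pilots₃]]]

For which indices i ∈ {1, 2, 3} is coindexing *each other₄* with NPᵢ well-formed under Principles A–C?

{2}

*each other* is an anaphor, so Principle A applies: it must be bound in its binding domain.
Binding domain of *each other₄*: the embedded TP, whose subject is the editors₂.
*the witnesses₁* c-commands the anaphor but is outside its binding domain → cannot satisfy Principle A.
*the editors₂* c-commands the anaphor within its binding domain → licit binder.
*the pilots₃* does not c-command the anaphor → cannot bind it.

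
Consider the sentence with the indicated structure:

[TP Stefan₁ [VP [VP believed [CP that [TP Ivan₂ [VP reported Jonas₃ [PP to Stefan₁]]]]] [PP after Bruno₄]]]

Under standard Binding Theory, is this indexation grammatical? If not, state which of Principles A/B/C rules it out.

Principle C

The two coindexed NPs are *Stefan₁* (the lower occurrence) and *Stefan₁* (the higher occurrence).
*Stefan₁* (the lower occurrence) is an R-expression. Principle C requires it to be free everywhere.
*Stefan₁* (the higher occurrence) c-commands it and carries the same index.
The R-expression is bound → Principle C violation.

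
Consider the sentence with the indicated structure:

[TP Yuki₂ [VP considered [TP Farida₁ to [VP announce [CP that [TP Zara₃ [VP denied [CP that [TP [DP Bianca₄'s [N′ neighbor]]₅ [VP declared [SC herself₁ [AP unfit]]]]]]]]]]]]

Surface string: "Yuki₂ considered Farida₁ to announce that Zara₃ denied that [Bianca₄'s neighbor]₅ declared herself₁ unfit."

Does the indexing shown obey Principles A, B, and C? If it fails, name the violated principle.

The two coindexed NPs are *Farida₁* and *herself₁*.
*herself₁* is an anaphor. Principle A requires it to be bound within its binding domain — the embedded TP, whose subject is [Bianca₄'s neighbor]₅.
Within that domain it is c-commanded by *[Bianca₄'s neighbor]₅*, which does not share its index.
*Farida₁* does c-command the anaphor, but from outside its binding domain.
The anaphor is unbound in its domain → Principle A violation.

Principle A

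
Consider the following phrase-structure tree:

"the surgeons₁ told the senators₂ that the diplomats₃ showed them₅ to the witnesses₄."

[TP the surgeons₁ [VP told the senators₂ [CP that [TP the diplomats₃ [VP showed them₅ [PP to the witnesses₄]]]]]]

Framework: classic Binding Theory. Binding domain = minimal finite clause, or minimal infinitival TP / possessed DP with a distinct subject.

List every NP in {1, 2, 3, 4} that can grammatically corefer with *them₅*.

*them* is a pronoun, so Principle B applies: it must be free in its binding domain.
Binding domain of *them₅*: the embedded TP, whose subject is the diplomats₃.
*the surgeons₁* c-commands the pronoun but from outside its binding domain, and is not c-commanded by it → coindexation permitted.
*the senators₂* c-commands the pronoun but from outside its binding domain, and is not c-commanded by it → coindexation permitted.
*the diplomats₃* c-commands the pronoun within its binding domain → coindexation would violate Principle B.
*the witnesses₄*: the pronoun c-commands this R-expression → coindexation would violate Principle C on *the witnesses₄*.

{1, 2}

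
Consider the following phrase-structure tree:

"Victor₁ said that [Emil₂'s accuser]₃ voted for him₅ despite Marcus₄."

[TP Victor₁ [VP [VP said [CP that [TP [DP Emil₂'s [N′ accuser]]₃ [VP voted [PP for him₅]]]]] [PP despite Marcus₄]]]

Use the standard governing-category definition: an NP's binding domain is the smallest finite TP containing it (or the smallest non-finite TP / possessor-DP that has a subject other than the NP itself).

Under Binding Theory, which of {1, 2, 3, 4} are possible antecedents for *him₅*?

{1, 2, 4}

*him* is a pronoun, so Principle B applies: it must be free in its binding domain.
Binding domain of *him₅*: the embedded TP, whose subject is [Emil₂'s accuser]₃.
*Victor₁* c-commands the pronoun but from outside its binding domain, and is not c-commanded by it → coindexation permitted.
*Emil₂* and the pronoun do not c-command one another → neither Principle B nor Principle C is at stake; coindexation permitted.
*[Emil₂'s accuser]₃* c-commands the pronoun within its binding domain → coindexation would violate Principle B.
*Marcus₄* and the pronoun do not c-command one another → neither Principle B nor Principle C is at stake; coindexation permitted.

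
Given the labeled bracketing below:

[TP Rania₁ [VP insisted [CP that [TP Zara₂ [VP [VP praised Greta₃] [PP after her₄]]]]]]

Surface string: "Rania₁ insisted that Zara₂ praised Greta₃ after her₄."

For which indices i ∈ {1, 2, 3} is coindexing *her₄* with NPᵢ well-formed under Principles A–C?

{1, 3}

*her* is a pronoun, so Principle B applies: it must be free in its binding domain.
Binding domain of *her₄*: the embedded TP, whose subject is Zara₂.
*Rania₁* c-commands the pronoun but from outside its binding domain, and is not c-commanded by it → coindexation permitted.
*Zara₂* c-commands the pronoun within its binding domain → coindexation would violate Principle B.
*Greta₃* and the pronoun do not c-command one another → neither Principle B nor Principle C is at stake; coindexation permitted.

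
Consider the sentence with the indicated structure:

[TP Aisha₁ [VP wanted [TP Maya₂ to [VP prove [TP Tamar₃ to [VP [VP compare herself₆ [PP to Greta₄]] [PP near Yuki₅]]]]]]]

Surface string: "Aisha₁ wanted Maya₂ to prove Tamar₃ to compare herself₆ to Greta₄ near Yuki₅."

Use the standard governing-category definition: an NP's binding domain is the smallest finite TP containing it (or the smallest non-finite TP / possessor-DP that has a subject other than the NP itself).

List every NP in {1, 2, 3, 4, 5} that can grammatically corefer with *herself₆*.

{3}

*herself* is an anaphor, so Principle A applies: it must be bound in its binding domain.
Binding domain of *herself₆*: the embedded TP, whose subject is Tamar₃.
*Aisha₁* c-commands the anaphor but is outside its binding domain → cannot satisfy Principle A.
*Maya₂* c-commands the anaphor but is outside its binding domain → cannot satisfy Principle A.
*Tamar₃* c-commands the anaphor within its binding domain → licit binder.
*Greta₄* does not c-command the anaphor → cannot bind it.
*Yuki₅* does not c-command the anaphor → cannot bind it.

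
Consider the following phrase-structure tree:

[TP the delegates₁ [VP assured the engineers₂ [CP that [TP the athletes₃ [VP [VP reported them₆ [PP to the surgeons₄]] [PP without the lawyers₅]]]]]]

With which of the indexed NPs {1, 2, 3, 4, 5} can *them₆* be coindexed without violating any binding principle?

*them* is a pronoun, so Principle B applies: it must be free in its binding domain.
Binding domain of *them₆*: the embedded TP, whose subject is the athletes₃.
*the delegates₁* c-commands the pronoun but from outside its binding domain, and is not c-commanded by it → coindexation permitted.
*the engineers₂* c-commands the pronoun but from outside its binding domain, and is not c-commanded by it → coindexation permitted.
*the athletes₃* c-commands the pronoun within its binding domain → coindexation would violate Principle B.
*the surgeons₄*: the pronoun c-commands this R-expression → coindexation would violate Principle C on *the surgeons₄*.
*the lawyers₅* and the pronoun do not c-command one another → neither Principle B nor Principle C is at stake; coindexation permitted.

{1, 2, 5}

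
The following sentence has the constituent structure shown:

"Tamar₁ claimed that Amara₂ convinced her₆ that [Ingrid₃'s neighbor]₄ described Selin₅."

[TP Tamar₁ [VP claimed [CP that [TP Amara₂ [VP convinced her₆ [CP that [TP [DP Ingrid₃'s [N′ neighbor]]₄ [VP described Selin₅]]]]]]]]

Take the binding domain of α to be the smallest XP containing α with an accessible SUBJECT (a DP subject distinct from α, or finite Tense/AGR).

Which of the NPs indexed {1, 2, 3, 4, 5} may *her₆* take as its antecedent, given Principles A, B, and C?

*her* is a pronoun, so Principle B applies: it must be free in its binding domain.
Binding domain of *her₆*: the embedded TP, whose subject is Amara₂.
*Tamar₁* c-commands the pronoun but from outside its binding domain, and is not c-commanded by it → coindexation permitted.
*Amara₂* c-commands the pronoun within its binding domain → coindexation would violate Principle B.
*Ingrid₃*: the pronoun c-commands this R-expression → coindexation would violate Principle C on *Ingrid₃*.
*[Ingrid₃'s neighbor]₄*: the pronoun c-commands this R-expression → coindexation would violate Principle C on *[Ingrid₃'s neighbor]₄*.
*Selin₅*: the pronoun c-commands this R-expression → coindexation would violate Principle C on *Selin₅*.

{1}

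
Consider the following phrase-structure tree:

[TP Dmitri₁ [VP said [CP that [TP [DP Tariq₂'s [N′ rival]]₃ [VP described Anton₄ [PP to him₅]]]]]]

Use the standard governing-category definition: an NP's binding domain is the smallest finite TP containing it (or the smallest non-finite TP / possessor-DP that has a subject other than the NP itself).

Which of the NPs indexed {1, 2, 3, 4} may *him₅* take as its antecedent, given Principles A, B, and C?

*him* is a pronoun, so Principle B applies: it must be free in its binding domain.
Binding domain of *him₅*: the embedded TP, whose subject is [Tariq₂'s rival]₃.
*Dmitri₁* c-commands the pronoun but from outside its binding domain, and is not c-commanded by it → coindexation permitted.
*Tariq₂* and the pronoun do not c-command one another → neither Principle B nor Principle C is at stake; coindexation permitted.
*[Tariq₂'s rival]₃* c-commands the pronoun within its binding domain → coindexation would violate Principle B.
*Anton₄* c-commands the pronoun within its binding domain → coindexation would violate Principle B.

{1, 2}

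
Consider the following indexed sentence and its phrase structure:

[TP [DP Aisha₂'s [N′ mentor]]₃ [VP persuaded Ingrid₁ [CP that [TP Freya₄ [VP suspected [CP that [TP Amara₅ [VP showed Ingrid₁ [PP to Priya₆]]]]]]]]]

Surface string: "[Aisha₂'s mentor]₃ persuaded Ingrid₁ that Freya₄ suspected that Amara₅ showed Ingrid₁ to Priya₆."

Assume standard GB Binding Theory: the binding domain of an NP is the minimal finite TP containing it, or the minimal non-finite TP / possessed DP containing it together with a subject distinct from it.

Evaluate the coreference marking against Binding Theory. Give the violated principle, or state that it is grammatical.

Principle C

The two coindexed NPs are *Ingrid₁* (the lower occurrence) and *Ingrid₁* (the higher occurrence).
*Ingrid₁* (the lower occurrence) is an R-expression. Principle C requires it to be free everywhere.
*Ingrid₁* (the higher occurrence) c-commands it and carries the same index.
The R-expression is bound → Principle C violation.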